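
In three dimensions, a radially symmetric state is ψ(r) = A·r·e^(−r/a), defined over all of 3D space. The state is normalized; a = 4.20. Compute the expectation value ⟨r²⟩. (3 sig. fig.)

⟨r²⟩ = ∫ r^2 |ψ|² 4πr² dr over the full domain.
With ∫₀^∞ r^6 e^(−αr) dr = 6!/α^7, since the A² factors cancel between numerator and denominator, ⟨r²⟩ = 15·a^2/2.
Putting a = 4.20 gives 132.3.

⟨r^2⟩ ≈ 132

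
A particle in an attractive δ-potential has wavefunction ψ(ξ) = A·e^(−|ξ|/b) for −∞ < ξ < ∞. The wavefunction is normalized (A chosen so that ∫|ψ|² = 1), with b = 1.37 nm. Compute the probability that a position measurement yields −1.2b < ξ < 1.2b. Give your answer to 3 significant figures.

P ≈ 0.909

The probability is P = ∫ |ψ|² dξ over [−1.2b, 1.2b].
Since A² = 1/(b), this is the region integral divided by the full normalization integral.
Both integrals are even about ξ = 0, so only the ξ ≥ 0 halves are needed (the factors of 2 cancel). Let u = ξ/b; then A² and the length scale cancel, so P = ∫_{0}^{1.2} e^(-2·u) du ÷ ∫_{0}^{∞} e^(-2·u) du.
An antiderivative of e^(-2·u) is -e^(-2·u)/2; evaluating from 0 to 1.2 gives 1/2 - e^(-12/5)/2, while the full integral is 1/2.
Taking the ratio, P = 0.9093.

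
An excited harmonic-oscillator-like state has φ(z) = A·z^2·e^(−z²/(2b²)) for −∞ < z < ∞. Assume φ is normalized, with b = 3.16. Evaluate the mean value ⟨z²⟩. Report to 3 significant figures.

By definition ⟨z²⟩ = ∫ z^2 |φ(z)|² dz.
The ratio of the moment integral to the normalization integral gives ⟨z²⟩ = 5·b^2/2.
Putting b = 3.16 gives 24.96.

⟨z^2⟩ ≈ 25.0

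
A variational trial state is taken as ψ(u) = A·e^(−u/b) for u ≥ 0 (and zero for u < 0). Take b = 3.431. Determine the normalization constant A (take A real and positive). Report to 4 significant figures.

A ≈ 0.7635

Require ∫ |ψ|² du = 1 over the whole domain.
Carrying out the integral gives A² · b/2.
With b = 3.431: A² = 0.58292 and A = 0.76349.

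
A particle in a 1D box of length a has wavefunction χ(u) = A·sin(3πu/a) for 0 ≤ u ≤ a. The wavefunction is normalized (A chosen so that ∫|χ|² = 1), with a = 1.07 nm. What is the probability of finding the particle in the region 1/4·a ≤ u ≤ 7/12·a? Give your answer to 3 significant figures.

P ≈ 0.333

The probability is P = ∫ |χ|² du over [1/4·a, 7/12·a].
Since A² = 1/(a/2), this is the region integral divided by the full normalization integral.
In terms of t = u/a (A² and the length scale cancel between numerator and denominator), P = [∫_{1/4}^{7/12} sin(3·π·t)^2 dt] / [∫_{0}^{1} sin(3·π·t)^2 dt].
Using ∫ sin(3·π·t)^2 dt = t/2 - sin(6·π·t)/(12·π), the numerator is 1/6 and the denominator is 1/2.
Evaluating gives P = 1/3.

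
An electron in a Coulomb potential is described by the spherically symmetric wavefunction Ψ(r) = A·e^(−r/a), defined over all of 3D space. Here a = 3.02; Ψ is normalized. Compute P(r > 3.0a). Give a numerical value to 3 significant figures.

P ≈ 0.0620

P = ∫ |Ψ|² 4πr² dr over r > 3.0a.
A² is fixed by ∫₀^∞ 4πr²|Ψ|² dr = 1, i.e. A² = (π·a^3)^(−1).
In terms of u = r/a (A², 4π and the length scale all cancel between numerator and denominator), P = [∫_{3.0}^{∞} u^2·e^(-2·u) du] / [∫_{0}^{∞} u^2·e^(-2·u) du].
An antiderivative of u^2·e^(-2·u) is -(2·u^2 + 2·u + 1)·e^(-2·u)/4; evaluating from 3.0 to ∞ gives 25·e^(-6)/4, while the full integral is 1/4.
This evaluates to P = 0.06197.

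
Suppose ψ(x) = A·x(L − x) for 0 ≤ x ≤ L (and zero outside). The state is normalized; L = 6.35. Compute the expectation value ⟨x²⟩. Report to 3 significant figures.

By definition ⟨x²⟩ = ∫ x^2 |ψ(x)|² dx.
Expanding the polynomial and integrating term by term, the ratio of the moment integral to the normalization integral gives ⟨x²⟩ = 2·L^2/7.
Putting L = 6.35 gives 11.52.

⟨x^2⟩ ≈ 11.5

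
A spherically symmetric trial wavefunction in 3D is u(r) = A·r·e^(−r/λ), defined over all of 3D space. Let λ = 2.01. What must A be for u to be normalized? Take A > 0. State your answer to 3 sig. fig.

Require ∫ |u|² 4πr² dr = 1 over the whole domain.
The angular integral contributes 4π, leaving ∫₀^∞ r²|u|² dr.
Carrying out the integral gives A² · 3·π·λ^5.
So A² = (3·π·λ^5)^(−1).
With λ = 2.01: A² = 0.003234 and A = 0.05687.

A ≈ 0.0569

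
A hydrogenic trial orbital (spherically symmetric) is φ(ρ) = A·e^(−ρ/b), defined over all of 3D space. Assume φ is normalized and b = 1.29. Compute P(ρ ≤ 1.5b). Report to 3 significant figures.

P ≈ 0.577

P = ∫ |φ|² 4πρ² dρ over ρ ≤ 1.5b.
Normalization gives A² = 1/(π·b^3).
In terms of u = ρ/b (A², 4π and the length scale all cancel between numerator and denominator), P = [∫_{0}^{1.5} u^2·e^(-2·u) du] / [∫_{0}^{∞} u^2·e^(-2·u) du].
With ∫ u^2·e^(-2·u) du = -(2·u^2 + 2·u + 1)·e^(-2·u)/4 + C, the region integral is 1/4 - 17·e^(-3)/8 and the full one is 1/4.
This evaluates to P = 0.5768.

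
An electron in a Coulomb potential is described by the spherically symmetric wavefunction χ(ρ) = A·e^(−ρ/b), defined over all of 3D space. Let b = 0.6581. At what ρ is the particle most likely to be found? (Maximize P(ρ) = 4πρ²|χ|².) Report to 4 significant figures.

The maximum of P(ρ) = 4πρ²|χ|² occurs where its derivative vanishes.
Solving yields ρ = b.
With b = 0.6581, the most probable radial distance is 0.65810.

ρ ≈ 0.6581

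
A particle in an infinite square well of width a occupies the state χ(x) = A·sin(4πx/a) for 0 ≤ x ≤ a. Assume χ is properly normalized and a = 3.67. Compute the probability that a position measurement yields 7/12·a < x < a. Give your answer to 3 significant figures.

|χ|² is the probability density, so P = ∫_{7/12·a}^{a} |χ|² dx.
With A² fixed by ∫|χ|² = 1, i.e. A² = (a/2)^(−1), substitute and integrate.
Let u = x/a; then A² and the length scale cancel, so P = ∫_{7/12}^{1} sin(4·π·u)^2 du ÷ ∫_{0}^{1} sin(4·π·u)^2 du.
An antiderivative of sin(4·π·u)^2 is u/2 - sin(4·π·u)·cos(4·π·u)/(8·π); evaluating from 7/12 to 1 gives √(3)/(32·π) + 5/24, while the full integral is 1/2.
The result is P = √(3)/(16·π) + 5/12.

P ≈ 0.451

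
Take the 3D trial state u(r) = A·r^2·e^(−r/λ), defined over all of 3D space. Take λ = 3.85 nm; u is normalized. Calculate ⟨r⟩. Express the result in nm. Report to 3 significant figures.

By definition ⟨r⟩ = ∫ r |u(r)|² 4πr² dr.
The ratio of the moment integral to the normalization integral gives ⟨r⟩ = 7·λ/2.
Putting λ = 3.85 gives 13.48.

⟨r⟩ ≈ 13.5 nm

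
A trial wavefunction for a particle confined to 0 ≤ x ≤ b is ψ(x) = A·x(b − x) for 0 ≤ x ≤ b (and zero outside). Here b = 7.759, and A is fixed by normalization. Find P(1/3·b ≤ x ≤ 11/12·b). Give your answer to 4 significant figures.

P = ∫_{1/3·b}^{11/12·b} |ψ(x)|² dx.
Since A² = 1/(b^5/30), this is the region integral divided by the full normalization integral.
In terms of u = x/b (A² and the length scale cancel between numerator and denominator), P = [∫_{1/3}^{11/12} u^2·(1 - u)^2 du] / [∫_{0}^{1} u^2·(1 - u)^2 du].
An antiderivative of u^2·(1 - u)^2 is u^3·(6·u^2 - 15·u + 10)/30; evaluating from 1/3 to 11/12 gives ≈ 0.0261679, while the full integral is 1/30.
Evaluating gives P = 0.78504.

P ≈ 0.7850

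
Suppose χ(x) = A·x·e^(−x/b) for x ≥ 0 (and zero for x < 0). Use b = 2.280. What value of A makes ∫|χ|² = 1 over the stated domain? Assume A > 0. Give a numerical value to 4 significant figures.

We need A² ∫|f|² dx = 1, taking the integral from 0 to ∞.
With ∫₀^∞ x^2 e^(−αx) dx = 2!/α^3, carrying out the integral gives A² · b^3/4.
Setting this equal to 1 gives A² = 1/(b^3/4).
Plugging in b = 2.280 yields A = 0.58094.

A ≈ 0.5809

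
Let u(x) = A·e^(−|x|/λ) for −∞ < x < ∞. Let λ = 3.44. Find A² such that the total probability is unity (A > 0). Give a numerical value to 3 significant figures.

A^2 ≈ 0.291

Normalization requires ∫|u|² dx = 1, integrated from −∞ to ∞.
∫|u|² dx = A²·(λ).
So A² = (λ)^(−1).
Substituting λ = 3.44 gives A² = 0.2907, so A = 0.5392.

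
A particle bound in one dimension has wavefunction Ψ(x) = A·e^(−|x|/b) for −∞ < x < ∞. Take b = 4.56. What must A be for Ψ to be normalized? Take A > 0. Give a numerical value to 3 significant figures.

The normalization condition is ∫|Ψ|² dx = 1 from −∞ to ∞.
Recall ∫₀^∞ x^m e^(−x/β) dx = m!·β^(m+1), carrying out the integral gives A² · b.
With b = 4.56: A² = 0.2193 and A = 0.4683.

A ≈ 0.468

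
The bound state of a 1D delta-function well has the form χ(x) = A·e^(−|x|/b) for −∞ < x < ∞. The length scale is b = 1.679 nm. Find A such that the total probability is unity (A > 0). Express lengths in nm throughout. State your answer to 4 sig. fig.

The normalization condition is ∫|χ|² dx = 1 from −∞ to ∞.
Using ∫₀^∞ xⁿ e^(−αx) dx = n!/αⁿ⁺¹, with χ = A·e^(−|x|/b), the integral evaluates to A²·[b].
So A² = (b)^(−1).
Plugging in b = 1.679 yields A = 0.77175.

A ≈ 0.7717 nm^(-1/2)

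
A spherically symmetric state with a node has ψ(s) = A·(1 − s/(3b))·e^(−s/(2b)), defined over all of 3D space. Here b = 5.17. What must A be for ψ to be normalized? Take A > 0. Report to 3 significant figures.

The normalization condition is ∫|ψ|² 4πs² ds = 1 from 0 to ∞.
In 3D with spherical symmetry the volume element is 4πs² ds.
With ψ = A·(1 − s/(3b))·e^(−s/(2b)), the integral evaluates to A²·[8·π·b^3/3].
Setting this equal to 1 gives A² = 1/(8·π·b^3/3).
With b = 5.17: A² = 0.0008638 and A = 0.02939.

A ≈ 0.0294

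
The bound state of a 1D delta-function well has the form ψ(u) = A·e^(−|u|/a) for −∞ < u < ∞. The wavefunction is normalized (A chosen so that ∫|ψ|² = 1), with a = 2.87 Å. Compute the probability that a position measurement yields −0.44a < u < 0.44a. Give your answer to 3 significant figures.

P = ∫_{−0.44a}^{0.44a} |ψ(u)|² du.
With A² fixed by ∫|ψ|² = 1, i.e. A² = (a)^(−1), substitute and integrate.
Both integrals are even about u = 0, so only the u ≥ 0 halves are needed (the factors of 2 cancel). Substituting t = u/a, A² and the length scale cancel in the ratio: P = ∫_{0}^{0.44} e^(-2·t) dt / ∫_{0}^{∞} e^(-2·t) dt.
An antiderivative of e^(-2·t) is -e^(-2·t)/2; evaluating from 0 to 0.44 gives 1/2 - e^(-22/25)/2, while the full integral is 1/2.
This works out to P = 0.5852.

P ≈ 0.585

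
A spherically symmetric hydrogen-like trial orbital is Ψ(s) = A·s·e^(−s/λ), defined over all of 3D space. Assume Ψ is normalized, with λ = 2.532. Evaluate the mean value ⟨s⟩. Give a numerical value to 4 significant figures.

By definition ⟨s⟩ = ∫ s |Ψ(s)|² 4πs² ds.
Evaluating both integrals, ⟨s⟩ = 5·λ/2.
With λ = 2.532, ⟨s⟩ = 6.3300.

⟨s⟩ ≈ 6.330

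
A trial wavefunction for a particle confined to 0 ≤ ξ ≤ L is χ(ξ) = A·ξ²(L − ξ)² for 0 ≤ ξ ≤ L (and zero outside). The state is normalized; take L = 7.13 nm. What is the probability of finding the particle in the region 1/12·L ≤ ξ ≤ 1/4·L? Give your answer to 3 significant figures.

P ≈ 0.0485

The probability is P = ∫ |χ|² dξ over [1/12·L, 1/4·L].
The normalization integral ∫|χ|²dξ over the whole domain equals L^9/630·A², and A² cancels in the ratio.
Let u = ξ/L; then A² and the length scale cancel, so P = ∫_{1/12}^{1/4} u^4·(1 - u)^4 du ÷ ∫_{0}^{1} u^4·(1 - u)^4 du.
An antiderivative of u^4·(1 - u)^4 is u^5·(70·u^4 - 315·u^3 + 540·u^2 - 420·u + 126)/630; evaluating from 1/12 to 1/4 gives ≈ 0.000077059, while the full integral is 1/630.
This works out to P = 0.04855.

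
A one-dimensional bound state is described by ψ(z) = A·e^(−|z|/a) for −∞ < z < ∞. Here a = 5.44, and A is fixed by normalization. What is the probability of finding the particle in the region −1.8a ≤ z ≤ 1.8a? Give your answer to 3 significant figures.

P ≈ 0.973

The probability is P = ∫ |ψ|² dz over [−1.8a, 1.8a].
The normalization integral ∫|ψ|²dz over the whole domain equals a·A², and A² cancels in the ratio.
By symmetry take twice the z ≥ 0 contribution in numerator and denominator; the 2's cancel. Let u = z/a; then A² and the length scale cancel, so P = ∫_{0}^{1.8} e^(-2·u) du ÷ ∫_{0}^{∞} e^(-2·u) du.
With ∫ e^(-2·u) du = -e^(-2·u)/2 + C, the region integral is 1/2 - e^(-18/5)/2 and the full one is 1/2.
The result is P = 0.9727.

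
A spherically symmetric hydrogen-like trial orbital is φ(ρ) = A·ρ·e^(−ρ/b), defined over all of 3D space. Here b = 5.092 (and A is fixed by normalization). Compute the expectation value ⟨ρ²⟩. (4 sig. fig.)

⟨ρ²⟩ = ∫ ρ^2 |φ|² 4πρ² dρ over the full domain.
The ratio of the moment integral to the normalization integral gives ⟨ρ²⟩ = 15·b^2/2.
Putting b = 5.092 gives 194.46.

⟨ρ^2⟩ ≈ 194.5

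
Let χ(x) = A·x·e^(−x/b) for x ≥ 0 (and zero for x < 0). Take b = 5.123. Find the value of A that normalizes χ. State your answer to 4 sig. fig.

Normalization requires ∫|χ|² dx = 1, integrated from 0 to ∞.
Using ∫₀^∞ xⁿ e^(−αx) dx = n!/αⁿ⁺¹, with χ = A·x·e^(−x/b), the integral evaluates to A²·[b^3/4].
So A² = (b^3/4)^(−1).
With b = 5.123: A² = 0.029750 and A = 0.17248.

A ≈ 0.1725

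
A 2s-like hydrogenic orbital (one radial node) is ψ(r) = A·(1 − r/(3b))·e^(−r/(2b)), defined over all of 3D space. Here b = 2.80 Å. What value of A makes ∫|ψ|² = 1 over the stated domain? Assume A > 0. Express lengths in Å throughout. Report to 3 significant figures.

A ≈ 0.0737 Å^(-3/2)

Normalization requires ∫|ψ|² 4πr² dr = 1, integrated from 0 to ∞.
Using ∫₀^∞ rⁿ e^(−αr) dr = n!/αⁿ⁺¹, carrying out the integral gives A² · 8·π·b^3/3.
Plugging in b = 2.80 yields A = 0.07374.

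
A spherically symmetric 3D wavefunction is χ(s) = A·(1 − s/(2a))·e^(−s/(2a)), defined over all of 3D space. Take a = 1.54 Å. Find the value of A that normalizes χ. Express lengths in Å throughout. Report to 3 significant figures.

A ≈ 0.104 Å^(-3/2)

Require ∫ |χ|² 4πs² ds = 1 over the whole domain.
In 3D with spherical symmetry the volume element is 4πs² ds.
Using ∫₀^∞ sⁿ e^(−αs) ds = n!/αⁿ⁺¹, with χ = A·(1 − s/(2a))·e^(−s/(2a)), the integral evaluates to A²·[8·π·a^3].
Hence A² = 1/[8·π·a^3].
Substituting a = 1.54 gives A² = 0.01089, so A = 0.1044.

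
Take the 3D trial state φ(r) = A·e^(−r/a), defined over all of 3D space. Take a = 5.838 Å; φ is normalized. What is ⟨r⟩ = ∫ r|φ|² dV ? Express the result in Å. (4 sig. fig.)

⟨r⟩ = ∫ r |φ|² 4πr² dr over the full domain.
Using ∫₀^∞ rⁿ e^(−αr) dr = n!/αⁿ⁺¹, since the A² factors cancel between numerator and denominator, ⟨r⟩ = 3·a/2.
With a = 5.838, ⟨r⟩ = 8.7570.

⟨r⟩ ≈ 8.757 Å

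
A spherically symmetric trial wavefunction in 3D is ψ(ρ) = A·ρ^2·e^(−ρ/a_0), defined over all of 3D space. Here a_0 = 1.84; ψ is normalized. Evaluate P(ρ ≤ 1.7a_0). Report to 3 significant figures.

P ≈ 0.0579

With dV = 4πρ²dρ, the probability is ∫|ψ|² dV over ρ ≤ 1.7a_0.
The full normalization integral is A²·[45·π·a_0^7/2] = 1, fixing A².
Let u = ρ/a_0; then A², 4π and the length scale all cancel, so P = ∫_{0}^{1.7} u^6·e^(-2·u) du ÷ ∫_{0}^{∞} u^6·e^(-2·u) du.
With ∫ u^6·e^(-2·u) du = -(4·u^6 + 12·u^5 + 30·u^4 + 60·u^3 + 90·u^2 + 90·u + 45)·e^(-2·u)/8 + C, the region integral is ≈ 0.32542 and the full one is 45/8.
This evaluates to P = 0.05785.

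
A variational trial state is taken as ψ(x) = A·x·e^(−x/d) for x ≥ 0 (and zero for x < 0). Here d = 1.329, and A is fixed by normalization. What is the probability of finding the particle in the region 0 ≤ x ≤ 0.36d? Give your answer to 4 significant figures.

P ≈ 0.03662

The probability is P = ∫ |ψ|² dx over [0, 0.36d].
With A² fixed by ∫|ψ|² = 1, i.e. A² = (d^3/4)^(−1), substitute and integrate.
Let u = x/d; then A² and the length scale cancel, so P = ∫_{0}^{0.36} u^2·e^(-2·u) du ÷ ∫_{0}^{∞} u^2·e^(-2·u) du.
Using ∫ u^2·e^(-2·u) du = -(2·u^2 + 2·u + 1)·e^(-2·u)/4, the numerator is 1/4 - 1237·e^(-18/25)/2500 and the denominator is 1/4.
Evaluating gives P = 0.036620.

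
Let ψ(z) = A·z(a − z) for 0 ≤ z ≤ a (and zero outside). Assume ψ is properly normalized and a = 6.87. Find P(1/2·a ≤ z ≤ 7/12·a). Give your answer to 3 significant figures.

|ψ|² is the probability density, so P = ∫_{1/2·a}^{7/12·a} |ψ|² dz.
Since A² = 1/(a^5/30), this is the region integral divided by the full normalization integral.
In terms of u = z/a (A² and the length scale cancel between numerator and denominator), P = [∫_{1/2}^{7/12} u^2·(1 - u)^2 du] / [∫_{0}^{1} u^2·(1 - u)^2 du].
Using ∫ u^2·(1 - u)^2 du = u^3·(6·u^2 - 15·u + 10)/30, the numerator is ≈ 0.0051127 and the denominator is 1/30.
Taking the ratio, P = 0.1534.

P ≈ 0.153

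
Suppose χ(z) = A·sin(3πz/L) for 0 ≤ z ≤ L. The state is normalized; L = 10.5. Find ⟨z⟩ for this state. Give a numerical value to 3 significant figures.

⟨z⟩ = ∫ z |χ|² dz over the full domain.
Since the A² factors cancel between numerator and denominator, ⟨z⟩ = L/2.
With L = 10.5, ⟨z⟩ = 5.250.

⟨z⟩ ≈ 5.25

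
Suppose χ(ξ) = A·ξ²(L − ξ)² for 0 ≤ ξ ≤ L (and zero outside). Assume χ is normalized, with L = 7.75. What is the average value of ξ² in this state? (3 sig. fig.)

The expectation value is the |χ|²-weighted average of ξ^2: ∫ ξ^2|χ|² dξ.
Expanding the polynomial and integrating term by term, evaluating both integrals, ⟨ξ²⟩ = 3·L^2/11.
Putting L = 7.75 gives 16.38.

⟨ξ^2⟩ ≈ 16.4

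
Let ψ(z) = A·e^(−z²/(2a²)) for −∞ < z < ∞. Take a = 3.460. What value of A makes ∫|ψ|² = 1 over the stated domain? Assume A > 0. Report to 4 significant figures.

Normalization requires ∫|ψ|² dz = 1, integrated from −∞ to ∞.
∫|ψ|² dz = A²·(√(π)·a).
Plugging in a = 3.460 yields A = 0.40381.

A ≈ 0.4038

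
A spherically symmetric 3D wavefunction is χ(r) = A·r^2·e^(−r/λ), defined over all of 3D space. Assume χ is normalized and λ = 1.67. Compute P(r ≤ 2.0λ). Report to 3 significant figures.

P = ∫ |χ|² 4πr² dr over r ≤ 2.0λ.
A² is fixed by ∫₀^∞ 4πr²|χ|² dr = 1, i.e. A² = (45·π·λ^7/2)^(−1).
Substituting u = r/λ, A², 4π and the length scale all cancel in the ratio: P = ∫_{0}^{2.0} u^6·e^(-2·u) du / ∫_{0}^{∞} u^6·e^(-2·u) du.
Using ∫ u^6·e^(-2·u) du = -(4·u^6 + 12·u^5 + 30·u^4 + 60·u^3 + 90·u^2 + 90·u + 45)·e^(-2·u)/8, the numerator is 45/8 - 2185·e^(-4)/8 and the denominator is 45/8.
This evaluates to P = 0.1107.

P ≈ 0.111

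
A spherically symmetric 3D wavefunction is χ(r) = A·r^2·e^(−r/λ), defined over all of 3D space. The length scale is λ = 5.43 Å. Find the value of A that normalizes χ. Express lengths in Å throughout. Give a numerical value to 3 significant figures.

A ≈ 0.000319 Å^(-7/2)

The normalization condition is ∫|χ|² 4πr² dr = 1 from 0 to ∞.
In 3D with spherical symmetry the volume element is 4πr² dr.
With ∫₀^∞ r^6 e^(−αr) dr = 6!/α^7, with χ = A·r^2·e^(−r/λ), the integral evaluates to A²·[45·π·λ^7/2].
With λ = 5.43: A² = 1.016E-7 and A = 0.0003188.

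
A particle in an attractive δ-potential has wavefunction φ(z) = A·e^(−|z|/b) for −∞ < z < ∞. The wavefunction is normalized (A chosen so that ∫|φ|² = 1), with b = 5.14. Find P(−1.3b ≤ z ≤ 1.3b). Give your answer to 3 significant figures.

P = ∫_{−1.3b}^{1.3b} |φ(z)|² dz.
The normalization integral ∫|φ|²dz over the whole domain equals b·A², and A² cancels in the ratio.
Both integrals are even about z = 0, so only the z ≥ 0 halves are needed (the factors of 2 cancel). Let u = z/b; then A² and the length scale cancel, so P = ∫_{0}^{1.3} e^(-2·u) du ÷ ∫_{0}^{∞} e^(-2·u) du.
With ∫ e^(-2·u) du = -e^(-2·u)/2 + C, the region integral is 1/2 - e^(-13/5)/2 and the full one is 1/2.
Taking the ratio, P = 0.9257.

P ≈ 0.926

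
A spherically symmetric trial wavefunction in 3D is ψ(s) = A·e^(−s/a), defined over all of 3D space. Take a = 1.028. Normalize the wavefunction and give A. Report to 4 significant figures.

We need A² ∫|f|² 4πs² ds = 1, taking the integral from 0 to ∞.
Recall ∫₀^∞ s^m e^(−s/β) ds = m!·β^(m+1), ∫|ψ|² 4πs² ds = A²·(π·a^3).
With a = 1.028: A² = 0.29300 and A = 0.54130.

A ≈ 0.5413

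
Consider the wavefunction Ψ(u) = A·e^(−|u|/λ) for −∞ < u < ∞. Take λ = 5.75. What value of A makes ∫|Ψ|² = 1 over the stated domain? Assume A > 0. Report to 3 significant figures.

A ≈ 0.417

Require ∫ |Ψ|² du = 1 over the whole domain.
Using ∫₀^∞ uⁿ e^(−αu) du = n!/αⁿ⁺¹, carrying out the integral gives A² · λ.
So A² = (λ)^(−1).
Plugging in λ = 5.75 yields A = 0.4170.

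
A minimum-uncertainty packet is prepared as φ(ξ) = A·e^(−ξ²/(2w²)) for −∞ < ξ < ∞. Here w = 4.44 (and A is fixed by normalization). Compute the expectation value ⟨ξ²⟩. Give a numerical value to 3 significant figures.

The expectation value is the |φ|²-weighted average of ξ^2: ∫ ξ^2|φ|² dξ.
Using the Gaussian integral ∫_{−∞}^{∞} e^(−αξ²) dξ = √(π/α), evaluating both integrals, ⟨ξ²⟩ = w^2/2.
With w = 4.44, ⟨ξ^2⟩ = 9.857.

⟨ξ^2⟩ ≈ 9.86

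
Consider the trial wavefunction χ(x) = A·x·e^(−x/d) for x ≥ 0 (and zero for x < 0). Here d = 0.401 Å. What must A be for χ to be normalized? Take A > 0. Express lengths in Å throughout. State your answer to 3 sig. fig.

A ≈ 7.88 Å^(-3/2)

Normalization requires ∫|χ|² dx = 1, integrated from 0 to ∞.
Recall ∫₀^∞ x^m e^(−x/β) dx = m!·β^(m+1), with χ = A·x·e^(−x/d), the integral evaluates to A²·[d^3/4].
Hence A² = 1/[d^3/4].
With d = 0.401: A² = 62.03 and A = 7.876.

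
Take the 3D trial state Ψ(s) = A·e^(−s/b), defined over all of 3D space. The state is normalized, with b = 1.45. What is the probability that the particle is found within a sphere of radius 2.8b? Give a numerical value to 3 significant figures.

P ≈ 0.918

With dV = 4πs²ds, the probability is ∫|Ψ|² dV over s ≤ 2.8b.
A² is fixed by ∫₀^∞ 4πs²|Ψ|² ds = 1, i.e. A² = (π·b^3)^(−1).
In terms of u = s/b (A², 4π and the length scale all cancel between numerator and denominator), P = [∫_{0}^{2.8} u^2·e^(-2·u) du] / [∫_{0}^{∞} u^2·e^(-2·u) du].
An antiderivative of u^2·e^(-2·u) is -(2·u^2 + 2·u + 1)·e^(-2·u)/4; evaluating from 0 to 2.8 gives 1/4 - 557·e^(-28/5)/100, while the full integral is 1/4.
This evaluates to P = 0.9176.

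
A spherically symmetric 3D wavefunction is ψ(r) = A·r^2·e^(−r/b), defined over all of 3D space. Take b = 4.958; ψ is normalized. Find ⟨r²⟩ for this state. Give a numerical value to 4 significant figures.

⟨r^2⟩ ≈ 344.1

⟨r²⟩ = ∫ r^2 |ψ|² 4πr² dr over the full domain.
Recall ∫₀^∞ r^m e^(−r/β) dr = m!·β^(m+1), evaluating both integrals, ⟨r²⟩ = 14·b^2.
Putting b = 4.958 gives 344.14.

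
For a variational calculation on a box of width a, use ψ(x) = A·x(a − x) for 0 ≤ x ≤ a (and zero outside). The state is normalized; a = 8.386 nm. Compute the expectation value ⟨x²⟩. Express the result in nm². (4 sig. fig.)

By definition ⟨x²⟩ = ∫ x^2 |ψ(x)|² dx.
Since the A² factors cancel between numerator and denominator, ⟨x²⟩ = 2·a^2/7.
With a = 8.386, ⟨x^2⟩ = 20.093.

⟨x^2⟩ ≈ 20.09 nm^2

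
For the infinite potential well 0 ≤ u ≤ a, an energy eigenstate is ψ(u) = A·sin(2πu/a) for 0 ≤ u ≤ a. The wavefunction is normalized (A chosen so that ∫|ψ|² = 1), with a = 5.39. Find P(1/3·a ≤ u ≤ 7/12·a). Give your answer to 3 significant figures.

|ψ|² is the probability density, so P = ∫_{1/3·a}^{7/12·a} |ψ|² du.
With A² fixed by ∫|ψ|² = 1, i.e. A² = (a/2)^(−1), substitute and integrate.
Let t = u/a; then A² and the length scale cancel, so P = ∫_{1/3}^{7/12} sin(2·π·t)^2 dt ÷ ∫_{0}^{1} sin(2·π·t)^2 dt.
With ∫ sin(2·π·t)^2 dt = t/2 - sin(4·π·t)/(8·π) + C, the region integral is -√(3)/(8·π) + 1/8 and the full one is 1/2.
Taking the ratio, P = (π - √(3))/(4·π).

P ≈ 0.112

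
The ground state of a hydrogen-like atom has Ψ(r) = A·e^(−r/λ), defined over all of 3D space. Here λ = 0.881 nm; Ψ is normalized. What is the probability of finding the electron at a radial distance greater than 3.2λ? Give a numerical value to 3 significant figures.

P = ∫ |Ψ|² 4πr² dr over r > 3.2λ.
The full normalization integral is A²·[π·λ^3] = 1, fixing A².
In terms of u = r/λ (A², 4π and the length scale all cancel between numerator and denominator), P = [∫_{3.2}^{∞} u^2·e^(-2·u) du] / [∫_{0}^{∞} u^2·e^(-2·u) du].
Using ∫ u^2·e^(-2·u) du = -(2·u^2 + 2·u + 1)·e^(-2·u)/4, the numerator is 697·e^(-32/5)/100 and the denominator is 1/4.
Taking the ratio yields P = 0.04632.

P ≈ 0.0463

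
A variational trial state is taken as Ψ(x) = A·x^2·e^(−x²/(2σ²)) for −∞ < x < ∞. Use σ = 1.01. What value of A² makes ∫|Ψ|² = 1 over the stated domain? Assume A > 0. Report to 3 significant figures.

A^2 ≈ 0.716

Normalization requires ∫|Ψ|² dx = 1, integrated from −∞ to ∞.
∫|Ψ|² dx = A²·(3·√(π)·σ^5/4).
Hence A² = 1/[3·√(π)·σ^5/4].
With σ = 1.01: A² = 0.7157 and A = 0.8460.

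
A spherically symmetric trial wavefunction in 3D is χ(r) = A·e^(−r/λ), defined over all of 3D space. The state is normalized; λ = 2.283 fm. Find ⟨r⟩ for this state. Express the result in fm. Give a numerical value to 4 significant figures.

⟨r⟩ ≈ 3.425 fm

⟨r⟩ = ∫ r |χ|² 4πr² dr over the full domain.
Using ∫₀^∞ rⁿ e^(−αr) dr = n!/αⁿ⁺¹, evaluating both integrals, ⟨r⟩ = 3·λ/2.
With λ = 2.283, ⟨r⟩ = 3.4245.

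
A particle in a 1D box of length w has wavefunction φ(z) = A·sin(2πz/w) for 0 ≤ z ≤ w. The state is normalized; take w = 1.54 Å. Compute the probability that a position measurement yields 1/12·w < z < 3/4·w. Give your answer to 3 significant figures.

P ≈ 0.736

|φ|² is the probability density, so P = ∫_{1/12·w}^{3/4·w} |φ|² dz.
With A² fixed by ∫|φ|² = 1, i.e. A² = (w/2)^(−1), substitute and integrate.
Let u = z/w; then A² and the length scale cancel, so P = ∫_{1/12}^{3/4} sin(2·π·u)^2 du ÷ ∫_{0}^{1} sin(2·π·u)^2 du.
Using ∫ sin(2·π·u)^2 du = u/2 - sin(4·π·u)/(8·π), the numerator is √(3)/(16·π) + 1/3 and the denominator is 1/2.
The result is P = √(3)/(8·π) + 2/3.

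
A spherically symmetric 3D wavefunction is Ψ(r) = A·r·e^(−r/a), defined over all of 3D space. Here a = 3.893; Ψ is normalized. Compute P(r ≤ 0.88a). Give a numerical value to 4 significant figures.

Integrate the radial probability density 4πr²|Ψ|² over r ≤ 0.88a.
Normalization gives A² = 1/(3·π·a^5).
Substituting u = r/a, A², 4π and the length scale all cancel in the ratio: P = ∫_{0}^{0.88} u^4·e^(-2·u) du / ∫_{0}^{∞} u^4·e^(-2·u) du.
With ∫ u^4·e^(-2·u) du = -(u^4/2 + u^3 + 3·u^2/2 + 3·u/2 + 3/4)·e^(-2·u) + C, the region integral is ≈ 0.0251888 and the full one is 3/4.
The region integral divided by the full integral gives P = 0.033585.

P ≈ 0.03359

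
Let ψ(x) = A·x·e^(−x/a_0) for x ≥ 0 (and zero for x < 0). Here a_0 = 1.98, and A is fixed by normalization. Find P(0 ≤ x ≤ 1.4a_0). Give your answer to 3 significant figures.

The probability is P = ∫ |ψ|² dx over [0, 1.4a_0].
The normalization integral ∫|ψ|²dx over the whole domain equals a_0^3/4·A², and A² cancels in the ratio.
Let u = x/a_0; then A² and the length scale cancel, so P = ∫_{0}^{1.4} u^2·e^(-2·u) du ÷ ∫_{0}^{∞} u^2·e^(-2·u) du.
With ∫ u^2·e^(-2·u) du = -(2·u^2 + 2·u + 1)·e^(-2·u)/4 + C, the region integral is 1/4 - 193·e^(-14/5)/100 and the full one is 1/4.
Taking the ratio, P = 0.5305.

P ≈ 0.531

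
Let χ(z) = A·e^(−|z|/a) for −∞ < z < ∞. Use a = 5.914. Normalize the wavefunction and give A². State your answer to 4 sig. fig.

A^2 ≈ 0.1691

Require ∫ |χ|² dz = 1 over the whole domain.
Recall ∫₀^∞ z^m e^(−z/β) dz = m!·β^(m+1), the integral (without the A² prefactor) comes out to a.
Setting this equal to 1 gives A² = 1/(a).
Plugging in a = 5.914 yields A = 0.41121.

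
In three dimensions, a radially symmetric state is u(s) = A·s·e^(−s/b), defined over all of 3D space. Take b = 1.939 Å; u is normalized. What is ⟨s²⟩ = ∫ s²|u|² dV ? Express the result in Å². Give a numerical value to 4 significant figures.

The expectation value is the |u|²-weighted average of s^2: ∫ s^2|u|² 4πs² ds.
Using ∫₀^∞ sⁿ e^(−αs) ds = n!/αⁿ⁺¹, the ratio of the moment integral to the normalization integral gives ⟨s²⟩ = 15·b^2/2.
Putting b = 1.939 gives 28.198.

⟨s^2⟩ ≈ 28.20 Å^2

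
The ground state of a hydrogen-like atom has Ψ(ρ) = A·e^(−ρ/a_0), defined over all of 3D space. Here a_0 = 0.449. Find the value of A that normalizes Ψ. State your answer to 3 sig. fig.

A ≈ 1.88

The normalization condition is ∫|Ψ|² 4πρ² dρ = 1 from 0 to ∞.
The angular integral contributes 4π, leaving ∫₀^∞ ρ²|Ψ|² dρ.
Using ∫₀^∞ ρⁿ e^(−αρ) dρ = n!/αⁿ⁺¹, carrying out the integral gives A² · π·a_0^3.
Substituting a_0 = 0.449 gives A² = 3.517, so A = 1.875.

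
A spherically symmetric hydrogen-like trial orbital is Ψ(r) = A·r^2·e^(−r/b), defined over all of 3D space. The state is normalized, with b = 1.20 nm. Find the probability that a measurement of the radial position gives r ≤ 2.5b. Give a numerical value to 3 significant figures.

P ≈ 0.238

P = ∫ |Ψ|² 4πr² dr over r ≤ 2.5b.
Normalization gives A² = 1/(45·π·b^7/2).
In terms of u = r/b (A², 4π and the length scale all cancel between numerator and denominator), P = [∫_{0}^{2.5} u^6·e^(-2·u) du] / [∫_{0}^{∞} u^6·e^(-2·u) du].
Using ∫ u^6·e^(-2·u) du = -(4·u^6 + 12·u^5 + 30·u^4 + 60·u^3 + 90·u^2 + 90·u + 45)·e^(-2·u)/8, the numerator is ≈ 1.3377 and the denominator is 45/8.
Taking the ratio yields P = 0.2378.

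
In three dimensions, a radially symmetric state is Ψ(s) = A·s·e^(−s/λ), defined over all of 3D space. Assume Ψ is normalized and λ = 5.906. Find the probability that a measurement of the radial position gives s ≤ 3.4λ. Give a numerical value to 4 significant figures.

With dV = 4πs²ds, the probability is ∫|Ψ|² dV over s ≤ 3.4λ.
The full normalization integral is A²·[3·π·λ^5] = 1, fixing A².
Let u = s/λ; then A², 4π and the length scale all cancel, so P = ∫_{0}^{3.4} u^4·e^(-2·u) du ÷ ∫_{0}^{∞} u^4·e^(-2·u) du.
With ∫ u^4·e^(-2·u) du = -(u^4/2 + u^3 + 3·u^2/2 + 3·u/2 + 3/4)·e^(-2·u) + C, the region integral is ≈ 0.605977 and the full one is 3/4.
This evaluates to P = 0.80797.

P ≈ 0.8080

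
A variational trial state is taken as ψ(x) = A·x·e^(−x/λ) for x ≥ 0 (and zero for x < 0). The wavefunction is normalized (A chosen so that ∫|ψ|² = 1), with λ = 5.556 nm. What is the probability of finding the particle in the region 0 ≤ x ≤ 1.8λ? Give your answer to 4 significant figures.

P ≈ 0.6973

The probability is P = ∫ |ψ|² dx over [0, 1.8λ].
The normalization integral ∫|ψ|²dx over the whole domain equals λ^3/4·A², and A² cancels in the ratio.
Let u = x/λ; then A² and the length scale cancel, so P = ∫_{0}^{1.8} u^2·e^(-2·u) du ÷ ∫_{0}^{∞} u^2·e^(-2·u) du.
With ∫ u^2·e^(-2·u) du = -(2·u^2 + 2·u + 1)·e^(-2·u)/4 + C, the region integral is 1/4 - 277·e^(-18/5)/100 and the full one is 1/4.
Evaluating gives P = 0.69725.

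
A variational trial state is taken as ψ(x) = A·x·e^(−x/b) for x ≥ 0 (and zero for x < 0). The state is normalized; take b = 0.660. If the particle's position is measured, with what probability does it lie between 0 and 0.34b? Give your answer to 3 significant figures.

P ≈ 0.0318

The probability is P = ∫ |ψ|² dx over [0, 0.34b].
The normalization integral ∫|ψ|²dx over the whole domain equals b^3/4·A², and A² cancels in the ratio.
Let u = x/b; then A² and the length scale cancel, so P = ∫_{0}^{0.34} u^2·e^(-2·u) du ÷ ∫_{0}^{∞} u^2·e^(-2·u) du.
An antiderivative of u^2·e^(-2·u) is -(2·u^2 + 2·u + 1)·e^(-2·u)/4; evaluating from 0 to 0.34 gives 1/4 - 2389·e^(-17/25)/5000, while the full integral is 1/4.
This works out to P = 0.03175.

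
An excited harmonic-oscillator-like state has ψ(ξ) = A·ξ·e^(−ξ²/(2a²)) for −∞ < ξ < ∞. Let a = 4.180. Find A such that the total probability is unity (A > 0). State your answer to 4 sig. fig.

A ≈ 0.1243

Normalization requires ∫|ψ|² dξ = 1, integrated from −∞ to ∞.
The integral (without the A² prefactor) comes out to √(π)·a^3/2.
Hence A² = 1/[√(π)·a^3/2].
With a = 4.180: A² = 0.015450 and A = 0.12430.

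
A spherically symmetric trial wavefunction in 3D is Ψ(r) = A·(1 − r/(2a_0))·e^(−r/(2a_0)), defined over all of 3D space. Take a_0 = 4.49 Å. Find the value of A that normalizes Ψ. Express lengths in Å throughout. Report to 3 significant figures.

A ≈ 0.0210 Å^(-3/2)

Require ∫ |Ψ|² 4πr² dr = 1 over the whole domain.
In 3D with spherical symmetry the volume element is 4πr² dr.
Carrying out the integral gives A² · 8·π·a_0^3.
Plugging in a_0 = 4.49 yields A = 0.02097.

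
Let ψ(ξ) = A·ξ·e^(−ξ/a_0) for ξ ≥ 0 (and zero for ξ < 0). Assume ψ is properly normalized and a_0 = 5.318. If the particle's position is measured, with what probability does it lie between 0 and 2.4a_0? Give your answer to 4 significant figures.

P = ∫_{0}^{2.4a_0} |ψ(ξ)|² dξ.
The normalization integral ∫|ψ|²dξ over the whole domain equals a_0^3/4·A², and A² cancels in the ratio.
In terms of u = ξ/a_0 (A² and the length scale cancel between numerator and denominator), P = [∫_{0}^{2.4} u^2·e^(-2·u) du] / [∫_{0}^{∞} u^2·e^(-2·u) du].
An antiderivative of u^2·e^(-2·u) is -(2·u^2 + 2·u + 1)·e^(-2·u)/4; evaluating from 0 to 2.4 gives 1/4 - 433·e^(-24/5)/100, while the full integral is 1/4.
Evaluating gives P = 0.85746.

P ≈ 0.8575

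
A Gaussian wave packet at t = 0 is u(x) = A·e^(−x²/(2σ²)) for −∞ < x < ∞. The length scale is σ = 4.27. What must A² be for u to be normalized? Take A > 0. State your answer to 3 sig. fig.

A^2 ≈ 0.132

Require ∫ |u|² dx = 1 over the whole domain.
Carrying out the integral gives A² · √(π)·σ.
So A² = (√(π)·σ)^(−1).
Substituting σ = 4.27 gives A² = 0.1321, so A = 0.3635.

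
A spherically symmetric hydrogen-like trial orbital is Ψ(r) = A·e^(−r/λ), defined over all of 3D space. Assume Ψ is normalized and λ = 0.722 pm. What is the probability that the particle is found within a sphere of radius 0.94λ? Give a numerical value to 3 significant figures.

P ≈ 0.291

Integrate the radial probability density 4πr²|Ψ|² over r ≤ 0.94λ.
Normalization gives A² = 1/(π·λ^3).
Substituting u = r/λ, A², 4π and the length scale all cancel in the ratio: P = ∫_{0}^{0.94} u^2·e^(-2·u) du / ∫_{0}^{∞} u^2·e^(-2·u) du.
Using ∫ u^2·e^(-2·u) du = -(2·u^2 + 2·u + 1)·e^(-2·u)/4, the numerator is 1/4 - 5809·e^(-47/25)/5000 and the denominator is 1/4.
Taking the ratio yields P = 0.2909.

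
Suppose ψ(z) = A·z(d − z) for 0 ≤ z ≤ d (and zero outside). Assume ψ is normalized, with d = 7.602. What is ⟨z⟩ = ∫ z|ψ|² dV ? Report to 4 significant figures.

⟨z⟩ = ∫ z |ψ|² dz over the full domain.
The ratio of the moment integral to the normalization integral gives ⟨z⟩ = d/2.
With d = 7.602, ⟨z⟩ = 3.8010.

⟨z⟩ ≈ 3.801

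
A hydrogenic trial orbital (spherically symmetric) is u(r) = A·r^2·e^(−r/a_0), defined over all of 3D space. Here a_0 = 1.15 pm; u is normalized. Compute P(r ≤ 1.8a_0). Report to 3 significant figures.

Integrate the radial probability density 4πr²|u|² over r ≤ 1.8a_0.
Normalization gives A² = 1/(45·π·a_0^7/2).
In terms of t = r/a_0 (A², 4π and the length scale all cancel between numerator and denominator), P = [∫_{0}^{1.8} t^6·e^(-2·t) dt] / [∫_{0}^{∞} t^6·e^(-2·t) dt].
With ∫ t^6·e^(-2·t) dt = -(4·t^6 + 12·t^5 + 30·t^4 + 60·t^3 + 90·t^2 + 90·t + 45)·e^(-2·t)/8 + C, the region integral is ≈ 0.41216 and the full one is 45/8.
This evaluates to P = 0.07327.

P ≈ 0.0733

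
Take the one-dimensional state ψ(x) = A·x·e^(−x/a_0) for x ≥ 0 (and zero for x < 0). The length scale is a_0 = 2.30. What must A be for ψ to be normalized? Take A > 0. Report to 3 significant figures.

A ≈ 0.573

Require ∫ |ψ|² dx = 1 over the whole domain.
With ∫₀^∞ x^2 e^(−αx) dx = 2!/α^3, with ψ = A·x·e^(−x/a_0), the integral evaluates to A²·[a_0^3/4].
So A² = (a_0^3/4)^(−1).
Plugging in a_0 = 2.30 yields A = 0.5734.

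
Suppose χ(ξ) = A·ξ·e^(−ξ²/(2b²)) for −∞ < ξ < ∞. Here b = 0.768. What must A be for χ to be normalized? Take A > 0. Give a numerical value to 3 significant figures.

Normalization requires ∫|χ|² dξ = 1, integrated from −∞ to ∞.
With ∫_{−∞}^{∞} ξ^(2m) e^(−αξ²) dξ = (2m−1)!!·√π / (2^m α^(m+1/2)), carrying out the integral gives A² · √(π)·b^3/2.
Setting this equal to 1 gives A² = 1/(√(π)·b^3/2).
Substituting b = 0.768 gives A² = 2.491, so A = 1.578.

A ≈ 1.58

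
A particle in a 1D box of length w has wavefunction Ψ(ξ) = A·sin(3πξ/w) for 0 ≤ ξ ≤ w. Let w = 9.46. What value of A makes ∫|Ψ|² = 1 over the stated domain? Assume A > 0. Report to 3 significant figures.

A ≈ 0.460

Normalization requires ∫|Ψ|² dξ = 1, integrated from 0 to w.
Carrying out the integral gives A² · w/2.
Plugging in w = 9.46 yields A = 0.4598.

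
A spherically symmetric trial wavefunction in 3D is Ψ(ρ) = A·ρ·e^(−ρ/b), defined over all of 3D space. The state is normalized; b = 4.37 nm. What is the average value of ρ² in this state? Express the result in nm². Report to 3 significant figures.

⟨ρ^2⟩ ≈ 143 nm^2

The expectation value is the |Ψ|²-weighted average of ρ^2: ∫ ρ^2|Ψ|² 4πρ² dρ.
The ratio of the moment integral to the normalization integral gives ⟨ρ²⟩ = 15·b^2/2.
Putting b = 4.37 gives 143.2.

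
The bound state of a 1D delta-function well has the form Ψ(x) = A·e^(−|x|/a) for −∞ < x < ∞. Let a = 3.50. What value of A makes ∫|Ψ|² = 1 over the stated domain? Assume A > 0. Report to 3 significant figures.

The normalization condition is ∫|Ψ|² dx = 1 from −∞ to ∞.
With ∫₀^∞ x^0 e^(−αx) dx = 0!/α^1, ∫|Ψ|² dx = A²·(a).
Setting this equal to 1 gives A² = 1/(a).
Plugging in a = 3.50 yields A = 0.5345.

A ≈ 0.535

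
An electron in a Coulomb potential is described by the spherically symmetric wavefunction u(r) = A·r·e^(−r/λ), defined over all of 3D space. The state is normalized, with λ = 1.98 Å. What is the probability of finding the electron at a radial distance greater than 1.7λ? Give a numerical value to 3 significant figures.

P ≈ 0.744

P = ∫ |u|² 4πr² dr over r > 1.7λ.
A² is fixed by ∫₀^∞ 4πr²|u|² dr = 1, i.e. A² = (3·π·λ^5)^(−1).
Let t = r/λ; then A², 4π and the length scale all cancel, so P = ∫_{1.7}^{∞} t^4·e^(-2·t) dt ÷ ∫_{0}^{∞} t^4·e^(-2·t) dt.
With ∫ t^4·e^(-2·t) dt = -(t^4/2 + t^3 + 3·t^2/2 + 3·t/2 + 3/4)·e^(-2·t) + C, the region integral is ≈ 0.55814 and the full one is 3/4.
This evaluates to P = 0.7442.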